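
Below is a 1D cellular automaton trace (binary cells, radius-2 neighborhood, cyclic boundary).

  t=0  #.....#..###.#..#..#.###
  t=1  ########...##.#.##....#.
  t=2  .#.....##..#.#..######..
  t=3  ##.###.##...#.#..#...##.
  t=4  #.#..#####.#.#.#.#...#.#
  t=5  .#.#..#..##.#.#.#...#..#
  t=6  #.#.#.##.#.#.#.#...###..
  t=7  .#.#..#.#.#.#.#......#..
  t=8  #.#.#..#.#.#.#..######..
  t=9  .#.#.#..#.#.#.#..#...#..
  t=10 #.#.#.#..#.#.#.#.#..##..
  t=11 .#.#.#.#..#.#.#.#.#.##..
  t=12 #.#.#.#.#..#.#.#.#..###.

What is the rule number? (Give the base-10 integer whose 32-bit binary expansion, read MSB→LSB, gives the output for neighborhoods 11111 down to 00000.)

1027708503

  #####|.  b31=0 t=1,i=2
  ####.|.  b30=0 t=0,i=23
  ###.#|#  b29=1 t=0,i=11
  ###..|#  b28=1 t=0,i=0
  ##.##|#  b27=1 t=3,i=2
  ##.#.|#  b26=1 t=0,i=12
  ##..#|.  b25=0 t=2,i=9
  ##...|#  b24=1 t=0,i=1
  #.###|.  b23=0 t=0,i=21
  #.##.|#  b22=1 t=1,i=16
  #.#.#|.  b21=0 t=1,i=14
  #.#..|.  b20=0 t=0,i=13
  #..##|.  b19=0 t=0,i=8
  #..#.|.  b18=0 t=0,i=15
  #...#|.  b17=0 t=1,i=9
  #....|#  b16=1 t=0,i=2
  .####|#  b15=1 t=0,i=22
  .###.|.  b14=0 t=0,i=10
  .##.#|.  b13=0 t=1,i=12
  .##..|#  b12=1 t=1,i=17
  .#.##|.  b11=0 t=0,i=20
  .#.#.|#  b10=1 t=2,i=12
  .#..#|#  b9=1 t=0,i=7
  .#...|.  b8=0 t=2,i=2
  ..###|.  b7=0 t=0,i=9
  ..##.|#  b6=1 t=1,i=11
  ..#.#|.  b5=0 t=0,i=19
  ..#..|#  b4=1 t=0,i=6
  ...##|.  b3=0 t=1,i=10
  ...#.|#  b2=1 t=0,i=5
  ....#|#  b1=1 t=0,i=4
  .....|#  b0=1 t=0,i=3
  bits 00111101010000011001011001010111 = 1027708503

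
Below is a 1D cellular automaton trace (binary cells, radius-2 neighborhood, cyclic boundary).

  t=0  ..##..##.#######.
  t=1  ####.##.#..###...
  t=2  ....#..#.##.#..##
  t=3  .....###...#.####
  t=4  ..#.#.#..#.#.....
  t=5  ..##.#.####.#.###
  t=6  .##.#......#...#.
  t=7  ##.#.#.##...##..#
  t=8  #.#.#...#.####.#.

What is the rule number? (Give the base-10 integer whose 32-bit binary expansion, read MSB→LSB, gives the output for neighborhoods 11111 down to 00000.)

  [31] ##### => #  t=0,i=11
  [30] ####. => .  t=0,i=14
  [29] ###.# => .  t=1,i=3
  [28] ###.. => .  t=0,i=15
  [27] ##.## => #  t=0,i=8
  [26] ##.#. => #  t=1,i=7
  [25] ##..# => .  t=0,i=4
  [24] ##... => .  t=0,i=16
  [23] #.### => .  t=0,i=9
  [22] #.##. => .  t=1,i=5
  [21] #.#.# => .  t=4,i=4
  [20] #.#.. => .  t=1,i=8
  [19] #..## => #  t=0,i=5
  [18] #..#. => #  t=2,i=6
  [17] #...# => #  t=0,i=0
  [16] #.... => .  t=2,i=1
  [15] .#### => .  t=0,i=10
  [14] .###. => #  t=1,i=12
  [13] .##.# => .  t=0,i=7
  [12] .##.. => #  t=0,i=3
  [11] .#.## => .  t=2,i=8
  [10] .#.#. => #  t=4,i=3
  [9] .#..# => #  t=1,i=9
  [8] .#... => #  t=4,i=12
  [7] ..### => .  t=1,i=0
  [6] ..##. => #  t=0,i=2
  [5] ..#.# => #  t=2,i=7
  [4] ..#.. => .  t=2,i=4
  [3] ...## => #  t=0,i=1
  [2] ...#. => .  t=2,i=3
  [1] ....# => .  t=2,i=2
  [0] ..... => #  t=3,i=2
  bits 10001100000011100101011101101001 = 2349750121

2349750121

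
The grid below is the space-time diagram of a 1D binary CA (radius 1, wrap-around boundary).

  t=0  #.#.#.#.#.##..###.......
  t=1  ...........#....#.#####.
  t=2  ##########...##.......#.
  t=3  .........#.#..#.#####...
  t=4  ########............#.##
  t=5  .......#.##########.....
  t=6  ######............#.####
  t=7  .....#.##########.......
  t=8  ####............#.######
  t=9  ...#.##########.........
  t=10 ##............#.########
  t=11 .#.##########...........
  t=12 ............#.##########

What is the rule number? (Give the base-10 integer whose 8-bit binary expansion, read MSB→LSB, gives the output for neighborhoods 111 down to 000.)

65

  nb ###: next=.  (t=0,i=15, bit7=0)
  nb ##.: next=#  (t=0,i=11, bit6=1)
  nb #.#: next=.  (t=0,i=1, bit5=0)
  nb #..: next=.  (t=0,i=12, bit4=0)
  nb .##: next=.  (t=0,i=10, bit3=0)
  nb .#.: next=.  (t=0,i=0, bit2=0)
  nb ..#: next=.  (t=0,i=13, bit1=0)
  nb ...: next=#  (t=0,i=18, bit0=1)
  bits 01000001 = 65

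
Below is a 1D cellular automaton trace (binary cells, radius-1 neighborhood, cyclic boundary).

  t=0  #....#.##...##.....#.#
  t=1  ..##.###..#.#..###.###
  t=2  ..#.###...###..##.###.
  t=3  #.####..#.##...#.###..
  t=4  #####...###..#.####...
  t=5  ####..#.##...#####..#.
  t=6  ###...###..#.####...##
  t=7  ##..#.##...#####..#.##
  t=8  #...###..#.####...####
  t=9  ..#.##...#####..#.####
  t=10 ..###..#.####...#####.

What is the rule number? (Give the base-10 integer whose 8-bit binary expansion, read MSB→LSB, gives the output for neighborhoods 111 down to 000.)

173

  nb ###: next=#  (t=1,i=6, bit7=1)
  nb ##.: next=.  (t=0,i=0, bit6=0)
  nb #.#: next=#  (t=0,i=6, bit5=1)
  nb #..: next=.  (t=0,i=1, bit4=0)
  nb .##: next=#  (t=0,i=7, bit3=1)
  nb .#.: next=#  (t=0,i=5, bit2=1)
  nb ..#: next=.  (t=0,i=4, bit1=0)
  nb ...: next=#  (t=0,i=2, bit0=1)
  bits 10101101 = 173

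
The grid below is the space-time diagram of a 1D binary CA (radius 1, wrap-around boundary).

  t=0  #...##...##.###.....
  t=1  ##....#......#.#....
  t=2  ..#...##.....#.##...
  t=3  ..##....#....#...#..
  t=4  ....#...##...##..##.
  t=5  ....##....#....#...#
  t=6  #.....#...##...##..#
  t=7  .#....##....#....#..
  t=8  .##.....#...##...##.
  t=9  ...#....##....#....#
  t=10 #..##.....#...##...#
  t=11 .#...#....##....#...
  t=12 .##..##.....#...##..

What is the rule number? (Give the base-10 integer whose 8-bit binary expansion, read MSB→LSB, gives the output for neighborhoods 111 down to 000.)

148

  ###|#  b7=1 t=0,i=13
  ##.|.  b6=0 t=0,i=5
  #.#|.  b5=0 t=0,i=11
  #..|#  b4=1 t=0,i=1
  .##|.  b3=0 t=0,i=4
  .#.|#  b2=1 t=0,i=0
  ..#|.  b1=0 t=0,i=3
  ...|.  b0=0 t=0,i=2
  bits 10010100 = 148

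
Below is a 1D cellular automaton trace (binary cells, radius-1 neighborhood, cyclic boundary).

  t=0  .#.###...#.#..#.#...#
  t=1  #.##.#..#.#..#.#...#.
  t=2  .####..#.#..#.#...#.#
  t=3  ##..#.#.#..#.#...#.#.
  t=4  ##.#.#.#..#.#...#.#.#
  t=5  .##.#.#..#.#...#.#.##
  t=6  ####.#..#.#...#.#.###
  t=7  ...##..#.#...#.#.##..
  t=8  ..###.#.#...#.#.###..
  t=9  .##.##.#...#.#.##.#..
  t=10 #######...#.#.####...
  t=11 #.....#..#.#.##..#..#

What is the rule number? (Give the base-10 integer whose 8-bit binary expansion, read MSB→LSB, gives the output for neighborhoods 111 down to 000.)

  [7] ### => .  t=0,i=4
  [6] ##. => #  t=0,i=5
  [5] #.# => #  t=0,i=0
  [4] #.. => .  t=0,i=6
  [3] .## => #  t=0,i=3
  [2] .#. => .  t=0,i=1
  [1] ..# => #  t=0,i=8
  [0] ... => .  t=0,i=7
  bits 01101010 = 106

106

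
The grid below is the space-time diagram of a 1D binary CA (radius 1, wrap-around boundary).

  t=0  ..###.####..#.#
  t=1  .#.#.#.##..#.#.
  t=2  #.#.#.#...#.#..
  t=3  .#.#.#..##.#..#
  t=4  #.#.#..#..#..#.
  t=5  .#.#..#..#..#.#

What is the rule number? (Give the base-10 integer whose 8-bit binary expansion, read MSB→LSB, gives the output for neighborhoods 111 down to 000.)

163

  ###|#  b7=1 t=0,i=3
  ##.|.  b6=0 t=0,i=4
  #.#|#  b5=1 t=0,i=5
  #..|.  b4=0 t=0,i=0
  .##|.  b3=0 t=0,i=2
  .#.|.  b2=0 t=0,i=12
  ..#|#  b1=1 t=0,i=1
  ...|#  b0=1 t=2,i=8
  bits 10100011 = 163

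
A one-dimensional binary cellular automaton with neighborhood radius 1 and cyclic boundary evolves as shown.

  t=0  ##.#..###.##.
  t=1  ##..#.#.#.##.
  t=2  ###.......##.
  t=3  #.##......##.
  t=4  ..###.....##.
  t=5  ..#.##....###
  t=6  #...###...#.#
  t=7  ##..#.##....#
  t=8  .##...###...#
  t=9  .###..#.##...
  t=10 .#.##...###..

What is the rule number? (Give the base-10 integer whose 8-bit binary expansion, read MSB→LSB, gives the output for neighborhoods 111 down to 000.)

  ###|.  b7=0 t=0,i=7
  ##.|#  b6=1 t=0,i=1
  #.#|.  b5=0 t=0,i=2
  #..|#  b4=1 t=0,i=4
  .##|#  b3=1 t=0,i=0
  .#.|.  b2=0 t=0,i=3
  ..#|.  b1=0 t=0,i=5
  ...|.  b0=0 t=2,i=4
  bits 01011000 = 88

88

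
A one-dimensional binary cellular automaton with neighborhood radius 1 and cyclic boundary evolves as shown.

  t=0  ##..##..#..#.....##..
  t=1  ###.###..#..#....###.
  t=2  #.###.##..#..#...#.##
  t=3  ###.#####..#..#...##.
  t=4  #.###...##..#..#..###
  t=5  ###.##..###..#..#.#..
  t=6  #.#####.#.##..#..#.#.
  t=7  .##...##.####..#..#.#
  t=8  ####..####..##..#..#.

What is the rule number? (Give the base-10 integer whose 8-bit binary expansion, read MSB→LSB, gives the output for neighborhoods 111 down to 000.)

120

  ### -> .   bit 7 = 0  t=1,i=1
  ##. -> #   bit 6 = 1  t=0,i=1
  #.# -> #   bit 5 = 1  t=1,i=3
  #.. -> #   bit 4 = 1  t=0,i=2
  .## -> #   bit 3 = 1  t=0,i=0
  .#. -> .   bit 2 = 0  t=0,i=8
  ..# -> .   bit 1 = 0  t=0,i=3
  ... -> .   bit 0 = 0  t=0,i=13
  bits 01111000 = 120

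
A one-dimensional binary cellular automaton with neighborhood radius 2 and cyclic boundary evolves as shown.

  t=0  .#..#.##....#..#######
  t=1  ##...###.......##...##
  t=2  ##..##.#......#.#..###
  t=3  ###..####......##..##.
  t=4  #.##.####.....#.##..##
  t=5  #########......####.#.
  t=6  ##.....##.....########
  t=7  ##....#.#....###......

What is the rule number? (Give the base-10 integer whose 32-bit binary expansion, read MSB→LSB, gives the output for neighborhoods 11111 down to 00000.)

2129706376

  ##### -> .   bit 31 = 0  t=0,i=17
  ####. -> #   bit 30 = 1  t=0,i=20
  ###.# -> #   bit 29 = 1  t=0,i=21
  ###.. -> #   bit 28 = 1  t=1,i=1
  ##.## -> #   bit 27 = 1  t=3,i=21
  ##.#. -> #   bit 26 = 1  t=0,i=0
  ##..# -> #   bit 25 = 1  t=2,i=2
  ##... -> .   bit 24 = 0  t=0,i=8
  #.### -> #   bit 23 = 1  t=3,i=0
  #.##. -> #   bit 22 = 1  t=0,i=6
  #.#.# -> #   bit 21 = 1  t=5,i=20
  #.#.. -> #   bit 20 = 1  t=0,i=1
  #..## -> .   bit 19 = 0  t=0,i=14
  #..#. -> .   bit 18 = 0  t=0,i=3
  #...# -> .   bit 17 = 0  t=1,i=3
  #.... -> .   bit 16 = 0  t=0,i=9
  .#### -> #   bit 15 = 1  t=0,i=16
  .###. -> .   bit 14 = 0  t=1,i=6
  .##.# -> #   bit 13 = 1  t=2,i=5
  .##.. -> #   bit 12 = 1  t=0,i=7
  .#.## -> #   bit 11 = 1  t=0,i=5
  .#.#. -> #   bit 10 = 1  t=2,i=15
  .#..# -> .   bit 9 = 0  t=0,i=2
  .#... -> #   bit 8 = 1  t=2,i=8
  ..### -> #   bit 7 = 1  t=0,i=15
  ..##. -> .   bit 6 = 0  t=1,i=15
  ..#.# -> .   bit 5 = 0  t=0,i=4
  ..#.. -> .   bit 4 = 0  t=0,i=12
  ...## -> #   bit 3 = 1  t=1,i=4
  ...#. -> .   bit 2 = 0  t=0,i=11
  ....# -> .   bit 1 = 0  t=0,i=10
  ..... -> .   bit 0 = 0  t=1,i=10
  bits 01111110111100001011110110001000 = 2129706376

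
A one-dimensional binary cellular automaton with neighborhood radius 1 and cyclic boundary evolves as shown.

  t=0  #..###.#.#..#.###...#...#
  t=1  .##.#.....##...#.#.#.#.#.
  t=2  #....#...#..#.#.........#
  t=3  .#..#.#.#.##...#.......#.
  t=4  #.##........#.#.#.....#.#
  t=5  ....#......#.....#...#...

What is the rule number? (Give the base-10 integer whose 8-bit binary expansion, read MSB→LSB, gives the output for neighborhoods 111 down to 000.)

  ### -> #   bit 7 = 1  t=0,i=4
  ##. -> .   bit 6 = 0  t=0,i=0
  #.# -> .   bit 5 = 0  t=0,i=6
  #.. -> #   bit 4 = 1  t=0,i=1
  .## -> .   bit 3 = 0  t=0,i=3
  .#. -> .   bit 2 = 0  t=0,i=7
  ..# -> #   bit 1 = 1  t=0,i=2
  ... -> .   bit 0 = 0  t=0,i=18
  bits 10010010 = 146

146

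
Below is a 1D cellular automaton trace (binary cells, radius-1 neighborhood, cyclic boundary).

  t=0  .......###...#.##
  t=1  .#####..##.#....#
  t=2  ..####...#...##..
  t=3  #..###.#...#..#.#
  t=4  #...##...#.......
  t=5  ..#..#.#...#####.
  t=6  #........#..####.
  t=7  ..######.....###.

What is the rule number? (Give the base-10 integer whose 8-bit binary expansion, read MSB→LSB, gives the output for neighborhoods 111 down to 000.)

193

  ###|#  b7=1 t=0,i=8
  ##.|#  b6=1 t=0,i=9
  #.#|.  b5=0 t=0,i=14
  #..|.  b4=0 t=0,i=0
  .##|.  b3=0 t=0,i=7
  .#.|.  b2=0 t=0,i=13
  ..#|.  b1=0 t=0,i=6
  ...|#  b0=1 t=0,i=1
  bits 11000001 = 193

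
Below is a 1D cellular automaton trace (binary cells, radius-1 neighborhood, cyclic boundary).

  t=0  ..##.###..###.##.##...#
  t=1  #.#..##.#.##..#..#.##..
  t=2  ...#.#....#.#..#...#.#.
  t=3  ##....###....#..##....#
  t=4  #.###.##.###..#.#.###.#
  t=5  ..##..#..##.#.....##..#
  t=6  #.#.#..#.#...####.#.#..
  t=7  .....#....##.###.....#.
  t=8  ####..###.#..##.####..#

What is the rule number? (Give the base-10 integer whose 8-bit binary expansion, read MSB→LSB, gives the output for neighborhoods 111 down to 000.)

153

  [7] ### => #  t=0,i=6
  [6] ##. => .  t=0,i=3
  [5] #.# => .  t=0,i=4
  [4] #.. => #  t=0,i=0
  [3] .## => #  t=0,i=2
  [2] .#. => .  t=0,i=22
  [1] ..# => .  t=0,i=1
  [0] ... => #  t=0,i=20
  bits 10011001 = 153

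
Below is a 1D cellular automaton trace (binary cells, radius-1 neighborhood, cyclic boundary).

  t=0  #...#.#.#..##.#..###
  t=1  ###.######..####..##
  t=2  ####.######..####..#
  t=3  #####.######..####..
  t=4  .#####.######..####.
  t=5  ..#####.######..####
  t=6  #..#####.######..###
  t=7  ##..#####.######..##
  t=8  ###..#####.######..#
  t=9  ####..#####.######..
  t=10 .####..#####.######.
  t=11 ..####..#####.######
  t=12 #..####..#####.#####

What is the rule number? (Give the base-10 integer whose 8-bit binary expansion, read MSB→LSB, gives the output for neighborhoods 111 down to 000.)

  ###|#  b7=1 t=0,i=18
  ##.|#  b6=1 t=0,i=0
  #.#|#  b5=1 t=0,i=5
  #..|#  b4=1 t=0,i=1
  .##|.  b3=0 t=0,i=11
  .#.|#  b2=1 t=0,i=4
  ..#|.  b1=0 t=0,i=3
  ...|#  b0=1 t=0,i=2
  bits 11110101 = 245

245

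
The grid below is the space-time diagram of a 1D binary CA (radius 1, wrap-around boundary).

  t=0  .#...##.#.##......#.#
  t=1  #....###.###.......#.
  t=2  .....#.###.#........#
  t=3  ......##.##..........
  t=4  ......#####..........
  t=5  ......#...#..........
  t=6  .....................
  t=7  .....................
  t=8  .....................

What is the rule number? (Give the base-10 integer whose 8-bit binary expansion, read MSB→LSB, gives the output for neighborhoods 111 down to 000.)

104

  nb ###: next=.  (t=1,i=6, bit7=0)
  nb ##.: next=#  (t=0,i=6, bit6=1)
  nb #.#: next=#  (t=0,i=0, bit5=1)
  nb #..: next=.  (t=0,i=2, bit4=0)
  nb .##: next=#  (t=0,i=5, bit3=1)
  nb .#.: next=.  (t=0,i=1, bit2=0)
  nb ..#: next=.  (t=0,i=4, bit1=0)
  nb ...: next=.  (t=0,i=3, bit0=0)
  bits 01101000 = 104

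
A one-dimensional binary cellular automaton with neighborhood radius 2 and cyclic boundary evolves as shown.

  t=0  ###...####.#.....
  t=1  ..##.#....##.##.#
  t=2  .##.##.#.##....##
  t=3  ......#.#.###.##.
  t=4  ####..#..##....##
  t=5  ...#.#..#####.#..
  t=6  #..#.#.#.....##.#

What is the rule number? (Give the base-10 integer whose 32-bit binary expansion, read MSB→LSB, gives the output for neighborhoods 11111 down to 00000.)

  nb #####: next=.  (t=4,i=0, bit31=0)
  nb ####.: next=.  (t=0,i=8, bit30=0)
  nb ###.#: next=.  (t=0,i=9, bit29=0)
  nb ###..: next=#  (t=0,i=2, bit28=1)
  nb ##.##: next=.  (t=1,i=12, bit27=0)
  nb ##.#.: next=#  (t=0,i=10, bit26=1)
  nb ##..#: next=.  (t=4,i=4, bit25=0)
  nb ##...: next=#  (t=0,i=3, bit24=1)
  nb #.###: next=#  (t=3,i=10, bit23=1)
  nb #.##.: next=.  (t=1,i=13, bit22=0)
  nb #.#.#: next=.  (t=2,i=7, bit21=0)
  nb #.#..: next=#  (t=0,i=11, bit20=1)
  nb #..##: next=#  (t=1,i=1, bit19=1)
  nb #..#.: next=#  (t=4,i=5, bit18=1)
  nb #...#: next=.  (t=0,i=4, bit17=0)
  nb #....: next=#  (t=0,i=13, bit16=1)
  nb .####: next=.  (t=0,i=7, bit15=0)
  nb .###.: next=.  (t=0,i=1, bit14=0)
  nb .##.#: next=.  (t=1,i=3, bit13=0)
  nb .##..: next=#  (t=2,i=10, bit12=1)
  nb .#.##: next=#  (t=2,i=8, bit11=1)
  nb .#.#.: next=.  (t=3,i=7, bit10=0)
  nb .#..#: next=.  (t=1,i=0, bit9=0)
  nb .#...: next=.  (t=0,i=12, bit8=0)
  nb ..###: next=.  (t=0,i=0, bit7=0)
  nb ..##.: next=#  (t=1,i=2, bit6=1)
  nb ..#.#: next=#  (t=3,i=6, bit5=1)
  nb ..#..: next=.  (t=4,i=6, bit4=0)
  nb ...##: next=#  (t=0,i=5, bit3=1)
  nb ...#.: next=.  (t=3,i=5, bit2=0)
  nb ....#: next=.  (t=0,i=15, bit1=0)
  nb .....: next=#  (t=0,i=14, bit0=1)
  bits 00010101100111010001100001101001 = 362616937

362616937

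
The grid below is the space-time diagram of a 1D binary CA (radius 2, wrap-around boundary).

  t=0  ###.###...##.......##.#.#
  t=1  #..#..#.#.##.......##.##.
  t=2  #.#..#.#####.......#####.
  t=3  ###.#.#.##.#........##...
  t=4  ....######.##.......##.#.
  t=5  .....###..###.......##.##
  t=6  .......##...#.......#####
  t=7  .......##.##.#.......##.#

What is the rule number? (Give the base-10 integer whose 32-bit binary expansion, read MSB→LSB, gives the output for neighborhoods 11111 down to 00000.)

2591472964

  nb #####: next=#  (t=2,i=9, bit31=1)
  nb ####.: next=.  (t=0,i=1, bit30=0)
  nb ###.#: next=.  (t=0,i=2, bit29=0)
  nb ###..: next=#  (t=0,i=6, bit28=1)
  nb ##.##: next=#  (t=0,i=3, bit27=1)
  nb ##.#.: next=.  (t=0,i=21, bit26=0)
  nb ##..#: next=#  (t=5,i=8, bit25=1)
  nb ##...: next=.  (t=0,i=7, bit24=0)
  nb #.###: next=.  (t=0,i=4, bit23=0)
  nb #.##.: next=#  (t=1,i=10, bit22=1)
  nb #.#.#: next=#  (t=0,i=22, bit21=1)
  nb #.#..: next=#  (t=1,i=0, bit20=1)
  nb #..##: next=.  (t=5,i=9, bit19=0)
  nb #..#.: next=#  (t=1,i=2, bit18=1)
  nb #...#: next=#  (t=0,i=8, bit17=1)
  nb #....: next=.  (t=0,i=13, bit16=0)
  nb .####: next=#  (t=0,i=0, bit15=1)
  nb .###.: next=.  (t=0,i=5, bit14=0)
  nb .##.#: next=#  (t=0,i=20, bit13=1)
  nb .##..: next=#  (t=0,i=11, bit12=1)
  nb .#.##: next=#  (t=0,i=23, bit11=1)
  nb .#.#.: next=#  (t=1,i=7, bit10=1)
  nb .#..#: next=.  (t=1,i=1, bit9=0)
  nb .#...: next=#  (t=3,i=12, bit8=1)
  nb ..###: next=.  (t=2,i=19, bit7=0)
  nb ..##.: next=#  (t=0,i=10, bit6=1)
  nb ..#.#: next=.  (t=1,i=6, bit5=0)
  nb ..#..: next=.  (t=1,i=3, bit4=0)
  nb ...##: next=.  (t=0,i=9, bit3=0)
  nb ...#.: next=#  (t=6,i=11, bit2=1)
  nb ....#: next=.  (t=0,i=17, bit1=0)
  nb .....: next=.  (t=0,i=14, bit0=0)
  bits 10011010011101101011110101000100 = 2591472964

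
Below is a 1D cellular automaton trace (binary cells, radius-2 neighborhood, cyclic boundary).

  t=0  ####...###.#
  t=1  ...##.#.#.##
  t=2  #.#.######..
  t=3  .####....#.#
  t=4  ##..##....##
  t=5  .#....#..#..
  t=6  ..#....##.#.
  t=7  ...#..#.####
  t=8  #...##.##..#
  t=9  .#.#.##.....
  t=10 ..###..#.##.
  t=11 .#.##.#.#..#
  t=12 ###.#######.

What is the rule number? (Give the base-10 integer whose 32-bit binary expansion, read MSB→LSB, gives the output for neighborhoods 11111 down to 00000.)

  [31] ##### => .  t=0,i=1
  [30] ####. => .  t=0,i=2
  [29] ###.# => .  t=0,i=9
  [28] ###.. => #  t=0,i=3
  [27] ##.## => #  t=0,i=10
  [26] ##.#. => #  t=1,i=5
  [25] ##..# => .  t=2,i=10
  [24] ##... => #  t=0,i=4
  [23] #.### => #  t=0,i=11
  [22] #.##. => .  t=1,i=10
  [21] #.#.# => #  t=1,i=6
  [20] #.#.. => #  t=6,i=10
  [19] #..## => .  t=4,i=3
  [18] #..#. => #  t=2,i=11
  [17] #...# => .  t=0,i=5
  [16] #.... => .  t=3,i=6
  [15] .#### => .  t=0,i=0
  [14] .###. => #  t=0,i=8
  [13] .##.# => #  t=1,i=4
  [12] .##.. => .  t=1,i=11
  [11] .#.## => #  t=1,i=9
  [10] .#.#. => #  t=1,i=7
  [9] .#..# => #  t=5,i=7
  [8] .#... => #  t=5,i=2
  [7] ..### => .  t=0,i=7
  [6] ..##. => .  t=1,i=3
  [5] ..#.# => .  t=2,i=0
  [4] ..#.. => .  t=5,i=1
  [3] ...## => #  t=0,i=6
  [2] ...#. => .  t=3,i=8
  [1] ....# => .  t=3,i=7
  [0] ..... => #  t=9,i=9
  bits 00011101101101000110111100001001 = 498364169

498364169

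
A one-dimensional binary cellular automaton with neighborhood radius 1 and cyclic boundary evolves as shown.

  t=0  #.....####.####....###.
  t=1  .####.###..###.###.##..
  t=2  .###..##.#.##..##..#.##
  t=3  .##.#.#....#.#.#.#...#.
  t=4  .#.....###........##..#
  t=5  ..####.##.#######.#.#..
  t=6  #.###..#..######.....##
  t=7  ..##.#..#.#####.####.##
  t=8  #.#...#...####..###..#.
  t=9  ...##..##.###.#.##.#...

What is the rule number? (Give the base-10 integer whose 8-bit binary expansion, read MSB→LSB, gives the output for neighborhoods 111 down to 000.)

153

  ### -> #   bit 7 = 1  t=0,i=7
  ##. -> .   bit 6 = 0  t=0,i=9
  #.# -> .   bit 5 = 0  t=0,i=10
  #.. -> #   bit 4 = 1  t=0,i=1
  .## -> #   bit 3 = 1  t=0,i=6
  .#. -> .   bit 2 = 0  t=0,i=0
  ..# -> .   bit 1 = 0  t=0,i=5
  ... -> #   bit 0 = 1  t=0,i=2
  bits 10011001 = 153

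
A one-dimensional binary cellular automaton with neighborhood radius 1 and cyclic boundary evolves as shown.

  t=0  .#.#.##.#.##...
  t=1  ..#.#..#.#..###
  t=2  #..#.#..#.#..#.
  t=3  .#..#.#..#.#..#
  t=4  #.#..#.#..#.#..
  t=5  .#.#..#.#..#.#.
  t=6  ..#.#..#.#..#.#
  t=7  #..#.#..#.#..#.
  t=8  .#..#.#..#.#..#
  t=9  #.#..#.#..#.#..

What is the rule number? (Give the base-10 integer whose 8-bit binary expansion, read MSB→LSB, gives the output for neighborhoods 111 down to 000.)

  nb ###: next=#  (t=1,i=13, bit7=1)
  nb ##.: next=.  (t=0,i=6, bit6=0)
  nb #.#: next=#  (t=0,i=2, bit5=1)
  nb #..: next=#  (t=0,i=12, bit4=1)
  nb .##: next=.  (t=0,i=5, bit3=0)
  nb .#.: next=.  (t=0,i=1, bit2=0)
  nb ..#: next=.  (t=0,i=0, bit1=0)
  nb ...: next=#  (t=0,i=13, bit0=1)
  bits 10110001 = 177

177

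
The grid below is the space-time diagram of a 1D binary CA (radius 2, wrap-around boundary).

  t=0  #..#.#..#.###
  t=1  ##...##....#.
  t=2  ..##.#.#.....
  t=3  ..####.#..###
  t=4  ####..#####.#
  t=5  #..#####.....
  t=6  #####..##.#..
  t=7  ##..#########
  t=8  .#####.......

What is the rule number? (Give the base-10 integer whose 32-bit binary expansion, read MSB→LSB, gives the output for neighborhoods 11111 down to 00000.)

389718737

  [31] ##### => .  t=4,i=1
  [30] ####. => .  t=0,i=12
  [29] ###.# => .  t=3,i=5
  [28] ###.. => #  t=0,i=0
  [27] ##.## => .  t=4,i=11
  [26] ##.#. => #  t=2,i=4
  [25] ##..# => #  t=0,i=1
  [24] ##... => #  t=1,i=2
  [23] #.### => .  t=0,i=10
  [22] #.##. => .  t=1,i=0
  [21] #.#.# => #  t=2,i=5
  [20] #.#.. => #  t=0,i=5
  [19] #..## => #  t=3,i=1
  [18] #..#. => .  t=0,i=2
  [17] #...# => #  t=1,i=3
  [16] #.... => .  t=1,i=8
  [15] .#### => #  t=0,i=11
  [14] .###. => .  t=3,i=11
  [13] .##.# => #  t=2,i=3
  [12] .##.. => .  t=1,i=1
  [11] .#.## => .  t=0,i=9
  [10] .#.#. => .  t=0,i=4
  [9] .#..# => #  t=0,i=6
  [8] .#... => .  t=2,i=8
  [7] ..### => #  t=3,i=2
  [6] ..##. => #  t=1,i=5
  [5] ..#.# => .  t=0,i=3
  [4] ..#.. => #  t=5,i=0
  [3] ...## => .  t=1,i=4
  [2] ...#. => .  t=1,i=10
  [1] ....# => .  t=1,i=9
  [0] ..... => #  t=2,i=10
  bits 00010111001110101010001011010001 = 389718737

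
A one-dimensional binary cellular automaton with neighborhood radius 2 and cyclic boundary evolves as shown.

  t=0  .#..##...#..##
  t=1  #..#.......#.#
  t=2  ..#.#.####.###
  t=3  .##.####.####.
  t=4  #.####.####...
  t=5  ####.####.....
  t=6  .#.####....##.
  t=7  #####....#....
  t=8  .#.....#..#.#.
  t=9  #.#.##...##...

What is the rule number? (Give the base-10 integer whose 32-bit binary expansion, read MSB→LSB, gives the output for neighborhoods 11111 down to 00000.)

  ##### -> .   bit 31 = 0  t=7,i=2
  ####. -> .   bit 30 = 0  t=2,i=8
  ###.# -> #   bit 29 = 1  t=2,i=9
  ###.. -> .   bit 28 = 0  t=2,i=13
  ##.## -> #   bit 27 = 1  t=2,i=10
  ##.#. -> #   bit 26 = 1  t=0,i=0
  ##..# -> .   bit 25 = 0  t=1,i=1
  ##... -> .   bit 24 = 0  t=0,i=6
  #.### -> #   bit 23 = 1  t=2,i=6
  #.##. -> #   bit 22 = 1  t=1,i=13
  #.#.# -> #   bit 21 = 1  t=2,i=4
  #.#.. -> .   bit 20 = 0  t=0,i=1
  #..## -> #   bit 19 = 1  t=0,i=3
  #..#. -> #   bit 18 = 1  t=1,i=2
  #...# -> .   bit 17 = 0  t=0,i=7
  #.... -> .   bit 16 = 0  t=1,i=5
  .#### -> #   bit 15 = 1  t=2,i=7
  .###. -> #   bit 14 = 1  t=2,i=12
  .##.# -> #   bit 13 = 1  t=0,i=13
  .##.. -> .   bit 12 = 0  t=0,i=5
  .#.## -> #   bit 11 = 1  t=1,i=12
  .#.#. -> .   bit 10 = 0  t=2,i=3
  .#..# -> .   bit 9 = 0  t=0,i=2
  .#... -> #   bit 8 = 1  t=1,i=4
  ..### -> .   bit 7 = 0  t=5,i=0
  ..##. -> .   bit 6 = 0  t=0,i=4
  ..#.# -> #   bit 5 = 1  t=1,i=11
  ..#.. -> .   bit 4 = 0  t=0,i=9
  ...## -> .   bit 3 = 0  t=5,i=13
  ...#. -> .   bit 2 = 0  t=0,i=8
  ....# -> #   bit 1 = 1  t=1,i=9
  ..... -> #   bit 0 = 1  t=1,i=6
  bits 00101100111011001110100100100011 = 753723683

753723683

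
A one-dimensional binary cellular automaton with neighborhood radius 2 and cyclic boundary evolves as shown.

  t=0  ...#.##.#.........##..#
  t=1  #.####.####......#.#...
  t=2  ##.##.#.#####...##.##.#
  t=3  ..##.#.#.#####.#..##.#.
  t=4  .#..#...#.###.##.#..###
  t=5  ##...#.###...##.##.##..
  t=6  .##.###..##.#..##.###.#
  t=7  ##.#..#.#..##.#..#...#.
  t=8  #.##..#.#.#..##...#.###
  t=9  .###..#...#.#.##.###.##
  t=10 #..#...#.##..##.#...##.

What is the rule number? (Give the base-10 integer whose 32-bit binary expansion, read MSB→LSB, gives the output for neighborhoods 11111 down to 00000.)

  #####|#  b31=1 t=2,i=10
  ####.|#  b30=1 t=1,i=4
  ###.#|.  b29=0 t=1,i=5
  ###..|#  b28=1 t=1,i=10
  ##.##|#  b27=1 t=1,i=6
  ##.#.|#  b26=1 t=0,i=7
  ##..#|.  b25=0 t=0,i=20
  ##...|#  b24=1 t=1,i=11
  #.###|.  b23=0 t=1,i=2
  #.##.|#  b22=1 t=0,i=5
  #.#.#|.  b21=0 t=2,i=6
  #.#..|#  b20=1 t=0,i=8
  #..##|#  b19=1 t=3,i=17
  #..#.|.  b18=0 t=0,i=21
  #...#|.  b17=0 t=0,i=1
  #....|#  b16=1 t=0,i=10
  .####|#  b15=1 t=1,i=3
  .###.|.  b14=0 t=2,i=0
  .##.#|.  b13=0 t=0,i=6
  .##..|#  b12=1 t=0,i=19
  .#.##|#  b11=1 t=0,i=4
  .#.#.|.  b10=0 t=1,i=18
  .#..#|.  b9=0 t=3,i=16
  .#...|#  b8=1 t=0,i=0
  ..###|#  b7=1 t=4,i=20
  ..##.|.  b6=0 t=0,i=18
  ..#.#|#  b5=1 t=0,i=3
  ..#..|.  b4=0 t=0,i=22
  ...##|#  b3=1 t=0,i=17
  ...#.|#  b2=1 t=0,i=2
  ....#|.  b1=0 t=0,i=16
  .....|.  b0=0 t=0,i=11
  bits 11011101010110011001100110101100 = 3713636780

3713636780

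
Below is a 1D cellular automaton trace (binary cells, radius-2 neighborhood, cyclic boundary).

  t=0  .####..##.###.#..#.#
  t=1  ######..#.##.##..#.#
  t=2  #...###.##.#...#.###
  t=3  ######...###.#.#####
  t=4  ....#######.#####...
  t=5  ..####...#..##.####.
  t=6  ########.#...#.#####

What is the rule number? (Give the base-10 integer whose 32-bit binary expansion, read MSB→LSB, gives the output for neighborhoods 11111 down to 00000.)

  ##### -> .   bit 31 = 0  t=1,i=1
  ####. -> #   bit 30 = 1  t=0,i=3
  ###.# -> .   bit 29 = 0  t=0,i=12
  ###.. -> #   bit 28 = 1  t=0,i=4
  ##.## -> .   bit 27 = 0  t=0,i=9
  ##.#. -> #   bit 26 = 1  t=0,i=13
  ##..# -> #   bit 25 = 1  t=0,i=5
  ##... -> #   bit 24 = 1  t=2,i=1
  #.### -> #   bit 23 = 1  t=0,i=1
  #.##. -> .   bit 22 = 0  t=1,i=10
  #.#.# -> #   bit 21 = 1  t=0,i=19
  #.#.. -> #   bit 20 = 1  t=0,i=14
  #..## -> .   bit 19 = 0  t=0,i=6
  #..#. -> .   bit 18 = 0  t=0,i=16
  #...# -> #   bit 17 = 1  t=2,i=2
  #.... -> #   bit 16 = 1  t=4,i=18
  .#### -> #   bit 15 = 1  t=0,i=2
  .###. -> #   bit 14 = 1  t=0,i=11
  .##.# -> #   bit 13 = 1  t=0,i=8
  .##.. -> .   bit 12 = 0  t=1,i=14
  .#.## -> #   bit 11 = 1  t=0,i=0
  .#.#. -> .   bit 10 = 0  t=0,i=18
  .#..# -> .   bit 9 = 0  t=0,i=15
  .#... -> .   bit 8 = 0  t=2,i=12
  ..### -> #   bit 7 = 1  t=2,i=4
  ..##. -> .   bit 6 = 0  t=0,i=7
  ..#.# -> #   bit 5 = 1  t=0,i=17
  ..#.. -> #   bit 4 = 1  t=5,i=9
  ...## -> #   bit 3 = 1  t=2,i=3
  ...#. -> .   bit 2 = 0  t=2,i=14
  ....# -> #   bit 1 = 1  t=4,i=2
  ..... -> .   bit 0 = 0  t=4,i=0
  bits 01010111101100111110100010111010 = 1471408314

1471408314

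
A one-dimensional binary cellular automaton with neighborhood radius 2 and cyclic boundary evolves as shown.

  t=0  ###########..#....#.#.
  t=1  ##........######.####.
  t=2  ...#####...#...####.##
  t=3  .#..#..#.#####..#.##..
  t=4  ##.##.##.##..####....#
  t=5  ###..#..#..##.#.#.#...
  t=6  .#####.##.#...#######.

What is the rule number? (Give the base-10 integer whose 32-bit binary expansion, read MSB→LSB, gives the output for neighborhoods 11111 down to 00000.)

985646389

  #####|.  b31=0 t=0,i=2
  ####.|.  b30=0 t=0,i=9
  ###.#|#  b29=1 t=1,i=15
  ###..|#  b28=1 t=0,i=10
  ##.##|#  b27=1 t=1,i=16
  ##.#.|.  b26=0 t=5,i=13
  ##..#|#  b25=1 t=0,i=11
  ##...|.  b24=0 t=1,i=2
  #.###|#  b23=1 t=0,i=0
  #.##.|.  b22=0 t=1,i=0
  #.#.#|#  b21=1 t=0,i=20
  #.#..|#  b20=1 t=5,i=18
  #..##|#  b19=1 t=4,i=12
  #..#.|#  b18=1 t=0,i=12
  #...#|#  b17=1 t=2,i=1
  #....|#  b16=1 t=0,i=15
  .####|#  b15=1 t=0,i=1
  .###.|#  b14=1 t=4,i=0
  .##.#|.  b13=0 t=4,i=4
  .##..|.  b12=0 t=1,i=1
  .#.##|.  b11=0 t=0,i=21
  .#.#.|#  b10=1 t=0,i=19
  .#..#|.  b9=0 t=3,i=2
  .#...|#  b8=1 t=0,i=14
  ..###|.  b7=0 t=1,i=10
  ..##.|.  b6=0 t=5,i=11
  ..#.#|#  b5=1 t=0,i=18
  ..#..|#  b4=1 t=0,i=13
  ...##|.  b3=0 t=1,i=9
  ...#.|#  b2=1 t=0,i=17
  ....#|.  b1=0 t=0,i=16
  .....|#  b0=1 t=1,i=4
  bits 00111010101111111100010100110101 = 985646389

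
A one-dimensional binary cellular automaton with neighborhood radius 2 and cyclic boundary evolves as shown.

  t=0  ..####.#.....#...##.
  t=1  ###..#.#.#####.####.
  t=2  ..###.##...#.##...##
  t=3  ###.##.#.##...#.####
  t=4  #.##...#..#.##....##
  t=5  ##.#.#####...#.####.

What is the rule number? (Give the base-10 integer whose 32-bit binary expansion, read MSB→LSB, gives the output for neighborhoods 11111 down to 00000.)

3124696799

  #####|#  b31=1 t=1,i=11
  ####.|.  b30=0 t=0,i=4
  ###.#|#  b29=1 t=0,i=5
  ###..|#  b28=1 t=1,i=2
  ##.##|#  b27=1 t=1,i=14
  ##.#.|.  b26=0 t=0,i=6
  ##..#|#  b25=1 t=1,i=3
  ##...|.  b24=0 t=0,i=19
  #.###|.  b23=0 t=1,i=0
  #.##.|.  b22=0 t=2,i=6
  #.#.#|#  b21=1 t=1,i=7
  #.#..|#  b20=1 t=0,i=7
  #..##|#  b19=1 t=2,i=1
  #..#.|#  b18=1 t=1,i=4
  #...#|#  b17=1 t=0,i=0
  #....|#  b16=1 t=0,i=9
  .####|.  b15=0 t=0,i=3
  .###.|.  b14=0 t=1,i=1
  .##.#|.  b13=0 t=3,i=5
  .##..|#  b12=1 t=0,i=18
  .#.##|.  b11=0 t=1,i=8
  .#.#.|#  b10=1 t=1,i=6
  .#..#|#  b9=1 t=4,i=8
  .#...|.  b8=0 t=0,i=8
  ..###|#  b7=1 t=0,i=2
  ..##.|#  b6=1 t=0,i=17
  ..#.#|.  b5=0 t=1,i=5
  ..#..|#  b4=1 t=0,i=13
  ...##|#  b3=1 t=0,i=1
  ...#.|#  b2=1 t=0,i=12
  ....#|#  b1=1 t=0,i=11
  .....|#  b0=1 t=0,i=10
  bits 10111010001111110001011011011111 = 3124696799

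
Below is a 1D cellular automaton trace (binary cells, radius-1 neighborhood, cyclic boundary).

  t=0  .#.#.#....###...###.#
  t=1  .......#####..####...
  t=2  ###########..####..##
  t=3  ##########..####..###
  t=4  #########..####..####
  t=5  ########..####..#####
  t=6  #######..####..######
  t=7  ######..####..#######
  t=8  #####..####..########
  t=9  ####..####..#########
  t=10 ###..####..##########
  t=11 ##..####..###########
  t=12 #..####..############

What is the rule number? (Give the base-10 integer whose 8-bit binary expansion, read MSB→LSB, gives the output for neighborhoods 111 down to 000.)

  ###|#  b7=1 t=0,i=11
  ##.|.  b6=0 t=0,i=12
  #.#|.  b5=0 t=0,i=0
  #..|.  b4=0 t=0,i=6
  .##|#  b3=1 t=0,i=10
  .#.|.  b2=0 t=0,i=1
  ..#|#  b1=1 t=0,i=9
  ...|#  b0=1 t=0,i=7
  bits 10001011 = 139

139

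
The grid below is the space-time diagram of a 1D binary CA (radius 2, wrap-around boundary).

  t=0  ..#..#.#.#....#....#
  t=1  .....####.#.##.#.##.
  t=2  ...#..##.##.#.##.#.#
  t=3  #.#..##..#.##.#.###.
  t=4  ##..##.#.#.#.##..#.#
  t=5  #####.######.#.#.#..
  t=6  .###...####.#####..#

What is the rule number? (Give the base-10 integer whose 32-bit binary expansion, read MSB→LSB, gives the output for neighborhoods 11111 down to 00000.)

3613967718

  [31] ##### => #  t=5,i=2
  [30] ####. => #  t=1,i=7
  [29] ###.# => .  t=1,i=8
  [28] ###.. => #  t=4,i=1
  [27] ##.## => .  t=2,i=8
  [26] ##.#. => #  t=1,i=9
  [25] ##..# => #  t=3,i=7
  [24] ##... => #  t=1,i=19
  [23] #.### => .  t=3,i=16
  [22] #.##. => #  t=1,i=12
  [21] #.#.# => #  t=0,i=7
  [20] #.#.. => .  t=0,i=9
  [19] #..## => #  t=2,i=5
  [18] #..#. => .  t=0,i=1
  [17] #...# => .  t=2,i=1
  [16] #.... => .  t=0,i=11
  [15] .#### => #  t=1,i=6
  [14] .###. => #  t=3,i=17
  [13] .##.# => .  t=1,i=13
  [12] .##.. => .  t=1,i=18
  [11] .#.## => .  t=1,i=11
  [10] .#.#. => #  t=0,i=6
  [9] .#..# => .  t=0,i=0
  [8] .#... => #  t=0,i=10
  [7] ..### => .  t=1,i=5
  [6] ..##. => #  t=2,i=6
  [5] ..#.# => #  t=0,i=5
  [4] ..#.. => .  t=0,i=2
  [3] ...## => .  t=1,i=4
  [2] ...#. => #  t=0,i=13
  [1] ....# => #  t=0,i=12
  [0] ..... => .  t=1,i=1
  bits 11010111011010001100010101100110 = 3613967718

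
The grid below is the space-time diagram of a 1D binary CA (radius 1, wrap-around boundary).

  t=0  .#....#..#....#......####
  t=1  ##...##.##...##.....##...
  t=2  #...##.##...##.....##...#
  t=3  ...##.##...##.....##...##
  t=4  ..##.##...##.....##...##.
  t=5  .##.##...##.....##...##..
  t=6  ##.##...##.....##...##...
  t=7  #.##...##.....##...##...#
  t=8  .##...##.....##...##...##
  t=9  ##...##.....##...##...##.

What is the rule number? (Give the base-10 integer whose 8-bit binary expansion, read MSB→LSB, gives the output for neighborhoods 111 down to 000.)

  [7] ### => .  t=0,i=22
  [6] ##. => .  t=0,i=24
  [5] #.# => #  t=0,i=0
  [4] #.. => .  t=0,i=2
  [3] .## => #  t=0,i=21
  [2] .#. => #  t=0,i=1
  [1] ..# => #  t=0,i=5
  [0] ... => .  t=0,i=3
  bits 00101110 = 46

46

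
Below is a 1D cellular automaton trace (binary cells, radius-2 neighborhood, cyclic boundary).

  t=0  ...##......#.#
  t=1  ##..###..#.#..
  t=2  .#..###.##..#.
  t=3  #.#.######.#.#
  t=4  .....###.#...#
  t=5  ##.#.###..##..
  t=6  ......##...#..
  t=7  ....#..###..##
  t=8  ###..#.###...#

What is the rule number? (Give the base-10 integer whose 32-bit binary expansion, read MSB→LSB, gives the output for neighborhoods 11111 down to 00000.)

  [31] ##### => #  t=3,i=6
  [30] ####. => .  t=3,i=8
  [29] ###.# => #  t=2,i=6
  [28] ###.. => #  t=1,i=6
  [27] ##.## => #  t=2,i=7
  [26] ##.#. => .  t=3,i=1
  [25] ##..# => .  t=1,i=2
  [24] ##... => #  t=0,i=5
  [23] #.### => .  t=3,i=4
  [22] #.##. => #  t=2,i=8
  [21] #.#.# => .  t=3,i=2
  [20] #.#.. => .  t=0,i=13
  [19] #..## => .  t=1,i=3
  [18] #..#. => #  t=1,i=8
  [17] #...# => #  t=0,i=1
  [16] #.... => #  t=0,i=6
  [15] .#### => #  t=3,i=5
  [14] .###. => #  t=1,i=5
  [13] .##.# => .  t=3,i=0
  [12] .##.. => #  t=0,i=4
  [11] .#.## => .  t=3,i=3
  [10] .#.#. => .  t=0,i=12
  [9] .#..# => #  t=1,i=12
  [8] .#... => #  t=0,i=0
  [7] ..### => #  t=1,i=4
  [6] ..##. => .  t=0,i=3
  [5] ..#.# => #  t=0,i=11
  [4] ..#.. => .  t=2,i=1
  [3] ...## => .  t=0,i=2
  [2] ...#. => .  t=0,i=10
  [1] ....# => #  t=0,i=9
  [0] ..... => .  t=0,i=7
  bits 10111001010001111101001110100010 = 3108492194

3108492194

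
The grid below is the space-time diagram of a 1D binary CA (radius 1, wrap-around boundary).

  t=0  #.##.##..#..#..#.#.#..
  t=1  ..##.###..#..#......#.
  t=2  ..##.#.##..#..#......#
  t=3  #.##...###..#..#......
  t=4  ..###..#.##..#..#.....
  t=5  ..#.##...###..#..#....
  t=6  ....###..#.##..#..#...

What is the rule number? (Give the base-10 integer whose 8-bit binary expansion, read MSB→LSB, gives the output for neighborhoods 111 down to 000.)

88

  [7] ### => .  t=1,i=6
  [6] ##. => #  t=0,i=3
  [5] #.# => .  t=0,i=1
  [4] #.. => #  t=0,i=7
  [3] .## => #  t=0,i=2
  [2] .#. => .  t=0,i=0
  [1] ..# => .  t=0,i=8
  [0] ... => .  t=1,i=0
  bits 01011000 = 88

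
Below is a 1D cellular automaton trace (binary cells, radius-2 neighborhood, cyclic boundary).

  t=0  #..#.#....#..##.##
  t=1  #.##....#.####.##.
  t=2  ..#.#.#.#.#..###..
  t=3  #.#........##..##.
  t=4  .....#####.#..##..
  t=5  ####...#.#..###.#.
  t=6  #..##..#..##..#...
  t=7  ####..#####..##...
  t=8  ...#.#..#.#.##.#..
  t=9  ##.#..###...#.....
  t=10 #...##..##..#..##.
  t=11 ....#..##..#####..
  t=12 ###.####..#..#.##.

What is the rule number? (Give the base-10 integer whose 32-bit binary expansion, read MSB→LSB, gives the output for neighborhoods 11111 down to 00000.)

  [31] ##### => #  t=4,i=7
  [30] ####. => .  t=1,i=12
  [29] ###.# => #  t=1,i=13
  [28] ###.. => #  t=0,i=0
  [27] ##.## => #  t=0,i=15
  [26] ##.#. => .  t=1,i=17
  [25] ##..# => .  t=0,i=1
  [24] ##... => #  t=1,i=4
  [23] #.### => #  t=0,i=16
  [22] #.##. => #  t=1,i=2
  [21] #.#.# => .  t=1,i=0
  [20] #.#.. => .  t=0,i=5
  [19] #..## => #  t=0,i=12
  [18] #..#. => #  t=0,i=2
  [17] #...# => .  t=5,i=5
  [16] #.... => .  t=0,i=7
  [15] .#### => .  t=1,i=11
  [14] .###. => .  t=0,i=17
  [13] .##.# => .  t=0,i=14
  [12] .##.. => .  t=1,i=3
  [11] .#.## => .  t=1,i=1
  [10] .#.#. => .  t=0,i=4
  [9] .#..# => #  t=0,i=11
  [8] .#... => .  t=0,i=6
  [7] ..### => .  t=2,i=13
  [6] ..##. => #  t=0,i=13
  [5] ..#.# => #  t=0,i=3
  [4] ..#.. => #  t=0,i=10
  [3] ...## => .  t=3,i=10
  [2] ...#. => .  t=0,i=9
  [1] ....# => #  t=0,i=8
  [0] ..... => #  t=3,i=5
  bits 10111001110011000000001001110011 = 3117154931

3117154931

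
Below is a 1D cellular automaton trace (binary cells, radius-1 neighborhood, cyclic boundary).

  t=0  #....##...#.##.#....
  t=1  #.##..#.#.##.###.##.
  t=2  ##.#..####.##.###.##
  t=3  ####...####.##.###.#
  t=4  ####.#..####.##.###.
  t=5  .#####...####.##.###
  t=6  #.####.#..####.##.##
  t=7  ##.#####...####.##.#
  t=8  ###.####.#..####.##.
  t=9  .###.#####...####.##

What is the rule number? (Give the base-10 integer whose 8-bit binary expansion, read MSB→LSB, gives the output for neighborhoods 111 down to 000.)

  [7] ### => #  t=1,i=14
  [6] ##. => #  t=0,i=6
  [5] #.# => #  t=0,i=11
  [4] #.. => .  t=0,i=1
  [3] .## => .  t=0,i=5
  [2] .#. => #  t=0,i=0
  [1] ..# => .  t=0,i=4
  [0] ... => #  t=0,i=2
  bits 11100101 = 229

229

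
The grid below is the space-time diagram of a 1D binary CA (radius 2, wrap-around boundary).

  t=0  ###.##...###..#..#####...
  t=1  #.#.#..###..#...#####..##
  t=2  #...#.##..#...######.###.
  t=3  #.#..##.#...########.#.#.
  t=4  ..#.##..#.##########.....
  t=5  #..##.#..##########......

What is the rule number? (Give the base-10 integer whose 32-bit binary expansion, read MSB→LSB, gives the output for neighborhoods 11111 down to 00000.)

  [31] ##### => #  t=0,i=19
  [30] ####. => #  t=0,i=20
  [29] ###.# => #  t=0,i=2
  [28] ###.. => .  t=0,i=11
  [27] ##.## => .  t=0,i=3
  [26] ##.#. => .  t=1,i=1
  [25] ##..# => #  t=0,i=12
  [24] ##... => .  t=0,i=6
  [23] #.### => #  t=2,i=21
  [22] #.##. => #  t=0,i=4
  [21] #.#.# => .  t=1,i=2
  [20] #.#.. => #  t=1,i=4
  [19] #..## => #  t=0,i=16
  [18] #..#. => .  t=0,i=13
  [17] #...# => #  t=0,i=7
  [16] #.... => .  t=4,i=21
  [15] .#### => #  t=0,i=18
  [14] .###. => .  t=0,i=1
  [13] .##.# => .  t=3,i=6
  [12] .##.. => .  t=0,i=5
  [11] .#.## => #  t=2,i=5
  [10] .#.#. => .  t=1,i=3
  [9] .#..# => .  t=0,i=15
  [8] .#... => .  t=1,i=13
  [7] ..### => #  t=0,i=0
  [6] ..##. => #  t=3,i=5
  [5] ..#.# => .  t=2,i=4
  [4] ..#.. => .  t=0,i=14
  [3] ...## => #  t=0,i=8
  [2] ...#. => .  t=2,i=3
  [1] ....# => #  t=4,i=0
  [0] ..... => .  t=4,i=22
  bits 11100010110110101000100011001010 = 3805972682

3805972682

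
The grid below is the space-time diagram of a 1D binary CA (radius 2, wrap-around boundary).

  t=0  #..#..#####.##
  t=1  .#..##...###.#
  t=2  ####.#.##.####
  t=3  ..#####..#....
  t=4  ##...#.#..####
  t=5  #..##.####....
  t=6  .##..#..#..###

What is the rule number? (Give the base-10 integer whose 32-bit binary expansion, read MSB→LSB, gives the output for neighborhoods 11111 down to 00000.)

1849384719

  [31] ##### => .  t=0,i=8
  [30] ####. => #  t=0,i=9
  [29] ###.# => #  t=0,i=10
  [28] ###.. => .  t=0,i=0
  [27] ##.## => #  t=0,i=11
  [26] ##.#. => #  t=1,i=12
  [25] ##..# => #  t=0,i=1
  [24] ##... => .  t=1,i=6
  [23] #.### => .  t=0,i=12
  [22] #.##. => .  t=2,i=7
  [21] #.#.# => #  t=1,i=13
  [20] #.#.. => #  t=1,i=1
  [19] #..## => #  t=0,i=5
  [18] #..#. => .  t=0,i=2
  [17] #...# => #  t=1,i=7
  [16] #.... => #  t=3,i=11
  [15] .#### => .  t=0,i=7
  [14] .###. => #  t=0,i=13
  [13] .##.# => .  t=2,i=8
  [12] .##.. => #  t=1,i=5
  [11] .#.## => #  t=2,i=6
  [10] .#.#. => #  t=1,i=0
  [9] .#..# => #  t=0,i=4
  [8] .#... => #  t=3,i=10
  [7] ..### => .  t=0,i=6
  [6] ..##. => .  t=1,i=4
  [5] ..#.# => .  t=4,i=5
  [4] ..#.. => .  t=0,i=3
  [3] ...## => #  t=1,i=8
  [2] ...#. => #  t=4,i=4
  [1] ....# => #  t=3,i=0
  [0] ..... => #  t=3,i=12
  bits 01101110001110110101111100001111 = 1849384719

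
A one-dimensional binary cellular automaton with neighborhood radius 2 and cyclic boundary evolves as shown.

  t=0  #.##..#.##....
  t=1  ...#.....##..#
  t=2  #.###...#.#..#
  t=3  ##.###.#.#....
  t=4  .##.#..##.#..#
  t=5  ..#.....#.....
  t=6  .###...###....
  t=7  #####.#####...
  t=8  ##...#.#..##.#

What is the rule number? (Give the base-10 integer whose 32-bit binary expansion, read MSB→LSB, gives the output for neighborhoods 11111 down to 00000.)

  #####|.  b31=0 t=7,i=2
  ####.|.  b30=0 t=7,i=3
  ###.#|.  b29=0 t=3,i=5
  ###..|#  b28=1 t=2,i=4
  ##.##|#  b27=1 t=2,i=1
  ##.#.|.  b26=0 t=3,i=6
  ##..#|.  b25=0 t=0,i=4
  ##...|#  b24=1 t=0,i=10
  #.###|.  b23=0 t=2,i=2
  #.##.|.  b22=0 t=0,i=2
  #.#.#|#  b21=1 t=3,i=7
  #.#..|.  b20=0 t=2,i=10
  #..##|.  b19=0 t=2,i=12
  #..#.|.  b18=0 t=0,i=5
  #...#|.  b17=0 t=1,i=1
  #....|.  b16=0 t=0,i=11
  .####|#  b15=1 t=7,i=1
  .###.|#  b14=1 t=2,i=3
  .##.#|#  b13=1 t=2,i=0
  .##..|#  b12=1 t=0,i=3
  .#.##|.  b11=0 t=0,i=1
  .#.#.|#  b10=1 t=2,i=9
  .#..#|.  b9=0 t=2,i=11
  .#...|#  b8=1 t=1,i=0
  ..###|#  b7=1 t=6,i=1
  ..##.|.  b6=0 t=1,i=9
  ..#.#|.  b5=0 t=0,i=0
  ..#..|#  b4=1 t=1,i=3
  ...##|#  b3=1 t=1,i=8
  ...#.|#  b2=1 t=0,i=13
  ....#|.  b1=0 t=0,i=12
  .....|.  b0=0 t=1,i=6
  bits 00011001001000001111010110011100 = 421590428

421590428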